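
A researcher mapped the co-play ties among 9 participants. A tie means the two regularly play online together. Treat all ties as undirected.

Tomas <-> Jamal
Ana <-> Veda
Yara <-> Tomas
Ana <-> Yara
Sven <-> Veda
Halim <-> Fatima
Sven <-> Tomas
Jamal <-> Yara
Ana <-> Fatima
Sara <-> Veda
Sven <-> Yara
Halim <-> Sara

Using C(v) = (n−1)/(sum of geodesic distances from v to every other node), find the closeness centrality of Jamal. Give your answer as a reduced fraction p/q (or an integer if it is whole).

Distances from Jamal: Ana:2, Fatima:3, Halim:4, Sara:4, Sven:2, Tomas:1, Veda:3, Yara:1. Sum = 20.
n = 9, so closeness = 8/20 = 2/5.

2/5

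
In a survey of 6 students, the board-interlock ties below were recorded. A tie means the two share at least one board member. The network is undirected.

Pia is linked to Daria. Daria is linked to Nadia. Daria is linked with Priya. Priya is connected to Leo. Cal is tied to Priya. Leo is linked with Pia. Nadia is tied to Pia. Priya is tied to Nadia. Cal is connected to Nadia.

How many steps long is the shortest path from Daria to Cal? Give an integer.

One shortest route is Daria – Priya – Cal, which uses 2 edges, and Daria and Cal are not directly tied, so nothing shorter exists. So d(Daria,Cal) = 2.

2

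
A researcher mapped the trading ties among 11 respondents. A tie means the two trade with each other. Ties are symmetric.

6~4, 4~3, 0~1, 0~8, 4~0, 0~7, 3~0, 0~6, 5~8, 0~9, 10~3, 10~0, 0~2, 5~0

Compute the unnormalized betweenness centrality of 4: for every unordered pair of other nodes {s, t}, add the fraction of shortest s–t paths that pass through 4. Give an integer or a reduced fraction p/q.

Pairs whose geodesics pass through 4 — 6–3: 1/2.
All other pairs contribute 0.
Summing the contributions gives betweenness(4) = 1/2.

1/2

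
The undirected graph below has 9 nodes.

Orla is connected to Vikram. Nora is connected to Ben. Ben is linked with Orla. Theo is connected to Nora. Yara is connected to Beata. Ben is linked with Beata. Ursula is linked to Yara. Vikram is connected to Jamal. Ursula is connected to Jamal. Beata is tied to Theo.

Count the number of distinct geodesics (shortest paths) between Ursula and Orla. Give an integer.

The shortest distance is 3, and the only length-3 path is Ursula–Jamal–Vikram–Orla. So there is exactly 1 shortest path.

1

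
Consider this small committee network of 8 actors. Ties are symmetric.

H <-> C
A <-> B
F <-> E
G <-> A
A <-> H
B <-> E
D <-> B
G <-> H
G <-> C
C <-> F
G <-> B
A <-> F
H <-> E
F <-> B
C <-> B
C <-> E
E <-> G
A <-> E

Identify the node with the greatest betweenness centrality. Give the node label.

Unnormalized betweenness of each node: A:13/12, B:129/20, C:13/12, D:0, E:77/60, F:1/5, G:7/10, H:1/5.
B has the largest value, 129/20, making it the main broker — the node through which the most shortest paths run.

B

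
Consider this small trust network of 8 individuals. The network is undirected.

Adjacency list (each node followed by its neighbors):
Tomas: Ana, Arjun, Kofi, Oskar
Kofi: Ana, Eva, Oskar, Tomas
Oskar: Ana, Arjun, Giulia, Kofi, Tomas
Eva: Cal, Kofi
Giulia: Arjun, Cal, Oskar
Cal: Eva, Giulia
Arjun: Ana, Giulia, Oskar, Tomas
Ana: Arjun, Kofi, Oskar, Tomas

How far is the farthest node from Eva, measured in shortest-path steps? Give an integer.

Distances from Eva: Ana:2, Arjun:3, Cal:1, Giulia:2, Kofi:1, Oskar:2, Tomas:2.
The largest is 3 (to Arjun), so the eccentricity of Eva is 3.

3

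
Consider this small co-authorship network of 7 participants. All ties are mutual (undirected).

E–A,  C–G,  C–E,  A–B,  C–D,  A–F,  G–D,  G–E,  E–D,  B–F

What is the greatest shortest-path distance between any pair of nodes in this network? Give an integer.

3

Eccentricity of each node (its greatest distance to any other): A:2, B:3, C:3, D:3, E:2, F:3, G:3.
The maximum eccentricity is 3, realized for instance by the pair C–B via C – E – A – B. So the diameter is 3.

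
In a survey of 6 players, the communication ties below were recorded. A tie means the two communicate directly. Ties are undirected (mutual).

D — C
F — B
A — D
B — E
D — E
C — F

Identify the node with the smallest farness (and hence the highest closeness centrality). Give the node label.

Farness (sum of distances to all others) for each node — A:11, B:9, C:8, D:7, E:8, F:9.
The smallest farness is 7, for D, so D has the highest closeness.

D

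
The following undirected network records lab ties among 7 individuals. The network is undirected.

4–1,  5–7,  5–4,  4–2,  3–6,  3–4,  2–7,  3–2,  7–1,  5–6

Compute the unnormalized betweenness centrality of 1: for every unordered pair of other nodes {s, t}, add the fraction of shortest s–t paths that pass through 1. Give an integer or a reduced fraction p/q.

1/3

Pairs whose geodesics pass through 1 — 7–4: 1/3.
All other pairs contribute 0.
Summing the contributions gives betweenness(1) = 1/3.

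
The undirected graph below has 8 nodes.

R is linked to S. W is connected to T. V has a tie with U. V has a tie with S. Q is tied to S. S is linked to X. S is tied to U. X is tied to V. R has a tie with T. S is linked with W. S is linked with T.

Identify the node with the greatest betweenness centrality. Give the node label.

Unnormalized betweenness of each node: Q:0, R:0, S:16, T:1/2, U:0, V:1/2, W:0, X:0.
S has the largest value, 16, making it the main broker — the node through which the most shortest paths run.

S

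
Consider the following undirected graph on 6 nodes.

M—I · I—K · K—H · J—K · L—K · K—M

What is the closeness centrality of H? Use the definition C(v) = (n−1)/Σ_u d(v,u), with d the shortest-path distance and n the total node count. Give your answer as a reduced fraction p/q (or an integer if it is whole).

Distances from H: I:2, J:2, K:1, L:2, M:2. Sum = 9.
n = 6, so closeness = 5/9.

5/9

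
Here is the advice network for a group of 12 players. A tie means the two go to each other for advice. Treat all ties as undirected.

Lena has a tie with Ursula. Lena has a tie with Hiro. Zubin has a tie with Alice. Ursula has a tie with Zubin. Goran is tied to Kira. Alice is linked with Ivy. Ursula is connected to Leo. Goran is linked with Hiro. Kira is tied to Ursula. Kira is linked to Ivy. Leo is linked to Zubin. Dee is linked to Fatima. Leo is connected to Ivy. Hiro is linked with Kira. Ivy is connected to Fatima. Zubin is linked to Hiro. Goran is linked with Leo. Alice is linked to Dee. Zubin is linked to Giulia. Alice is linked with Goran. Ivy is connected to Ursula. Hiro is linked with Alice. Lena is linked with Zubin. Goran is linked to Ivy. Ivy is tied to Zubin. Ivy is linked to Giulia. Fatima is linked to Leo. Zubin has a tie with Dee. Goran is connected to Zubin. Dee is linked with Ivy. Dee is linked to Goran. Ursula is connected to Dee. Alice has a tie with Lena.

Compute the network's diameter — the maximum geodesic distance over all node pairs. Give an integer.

3

Eccentricity of each node (its greatest distance to any other): Alice:2, Dee:2, Fatima:3, Giulia:2, Goran:2, Hiro:3, Ivy:2, Kira:2, Lena:3, Leo:2, Ursula:2, Zubin:2.
The maximum eccentricity is 3, realized for instance by the pair Hiro–Fatima via Hiro – Kira – Ivy – Fatima. So the diameter is 3.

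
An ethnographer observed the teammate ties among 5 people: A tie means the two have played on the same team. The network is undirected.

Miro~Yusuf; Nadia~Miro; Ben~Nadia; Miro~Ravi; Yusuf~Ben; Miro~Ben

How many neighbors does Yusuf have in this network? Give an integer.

Yusuf is directly tied to Ben and Miro. That is 2 neighbors, so the degree of Yusuf is 2.

2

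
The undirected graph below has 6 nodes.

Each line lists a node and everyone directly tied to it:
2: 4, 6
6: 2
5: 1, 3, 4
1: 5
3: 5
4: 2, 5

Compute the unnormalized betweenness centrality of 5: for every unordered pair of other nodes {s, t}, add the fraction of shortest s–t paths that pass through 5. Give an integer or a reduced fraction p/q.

7

Pairs whose geodesics pass through 5 — 4–3: 1; 4–1: 1; 3–6: 1; 3–1: 1; 3–2: 1; 6–1: 1; 1–2: 1.
All other pairs contribute 0.
Summing the contributions gives betweenness(5) = 7.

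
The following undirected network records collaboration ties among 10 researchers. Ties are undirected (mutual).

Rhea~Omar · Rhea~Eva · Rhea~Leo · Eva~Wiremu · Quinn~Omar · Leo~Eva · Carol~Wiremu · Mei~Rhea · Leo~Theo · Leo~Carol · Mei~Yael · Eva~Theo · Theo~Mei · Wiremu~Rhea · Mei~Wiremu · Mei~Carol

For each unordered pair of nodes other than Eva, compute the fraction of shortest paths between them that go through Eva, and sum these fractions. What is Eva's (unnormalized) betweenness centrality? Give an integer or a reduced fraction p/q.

Pairs whose geodesics pass through Eva — Omar–Theo: 1/3; Rhea–Theo: 1/3; Leo–Wiremu: 1/3; Quinn–Theo: 1/3; Theo–Wiremu: 1/2.
All other pairs contribute 0.
Summing the contributions gives betweenness(Eva) = 11/6.

11/6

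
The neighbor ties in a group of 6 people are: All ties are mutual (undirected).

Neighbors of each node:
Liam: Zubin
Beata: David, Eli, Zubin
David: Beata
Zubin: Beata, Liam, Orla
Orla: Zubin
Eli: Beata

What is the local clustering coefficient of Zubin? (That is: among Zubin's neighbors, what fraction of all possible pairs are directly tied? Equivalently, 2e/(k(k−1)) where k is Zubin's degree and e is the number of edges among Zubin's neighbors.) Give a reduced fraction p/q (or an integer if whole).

Zubin's neighbors: Beata, Liam, and Orla (k = 3).
Possible neighbor pairs: C(3,2) = 3. Edges among them: none → e = 0.
Clustering(Zubin) = 0/3 = 0.

0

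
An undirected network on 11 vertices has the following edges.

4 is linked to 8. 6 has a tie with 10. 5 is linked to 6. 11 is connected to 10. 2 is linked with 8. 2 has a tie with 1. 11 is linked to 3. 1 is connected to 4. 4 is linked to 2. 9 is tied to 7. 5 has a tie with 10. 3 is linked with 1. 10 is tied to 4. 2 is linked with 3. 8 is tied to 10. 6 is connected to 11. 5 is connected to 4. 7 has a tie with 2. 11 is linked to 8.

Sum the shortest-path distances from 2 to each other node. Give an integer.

16

Distances from 2: 1:1, 3:1, 4:1, 5:2, 6:3, 7:1, 8:1, 9:2, 10:2, 11:2.
Sum = 1 + 1 + 1 + 2 + 3 + 1 + 1 + 2 + 2 + 2 = 16.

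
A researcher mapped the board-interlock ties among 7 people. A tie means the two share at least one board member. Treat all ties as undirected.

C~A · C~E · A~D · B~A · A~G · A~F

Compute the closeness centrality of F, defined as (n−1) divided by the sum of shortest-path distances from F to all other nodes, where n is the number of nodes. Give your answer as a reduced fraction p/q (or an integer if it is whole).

Distances from F: A:1, B:2, C:2, D:2, E:3, G:2. Sum = 12.
n = 7, so closeness = 6/12 = 1/2.

1/2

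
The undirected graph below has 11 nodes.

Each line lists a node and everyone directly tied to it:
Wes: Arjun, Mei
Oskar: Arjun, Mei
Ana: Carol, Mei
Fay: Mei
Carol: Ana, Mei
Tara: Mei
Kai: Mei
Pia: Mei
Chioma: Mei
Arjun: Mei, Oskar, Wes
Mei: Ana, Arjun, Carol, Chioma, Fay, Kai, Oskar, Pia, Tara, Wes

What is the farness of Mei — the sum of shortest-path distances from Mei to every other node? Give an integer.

10

Distances from Mei: Ana:1, Arjun:1, Carol:1, Chioma:1, Fay:1, Kai:1, Oskar:1, Pia:1, Tara:1, Wes:1.
Sum = 1 + 1 + 1 + 1 + 1 + 1 + 1 + 1 + 1 + 1 = 10.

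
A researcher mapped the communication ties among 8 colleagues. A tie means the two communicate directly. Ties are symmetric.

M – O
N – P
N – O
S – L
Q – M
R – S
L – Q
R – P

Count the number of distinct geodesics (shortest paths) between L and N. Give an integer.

2

The shortest distance is 4. The length-4 paths are: L–Q–M–O–N; L–S–R–P–N.
That gives 2 distinct shortest paths.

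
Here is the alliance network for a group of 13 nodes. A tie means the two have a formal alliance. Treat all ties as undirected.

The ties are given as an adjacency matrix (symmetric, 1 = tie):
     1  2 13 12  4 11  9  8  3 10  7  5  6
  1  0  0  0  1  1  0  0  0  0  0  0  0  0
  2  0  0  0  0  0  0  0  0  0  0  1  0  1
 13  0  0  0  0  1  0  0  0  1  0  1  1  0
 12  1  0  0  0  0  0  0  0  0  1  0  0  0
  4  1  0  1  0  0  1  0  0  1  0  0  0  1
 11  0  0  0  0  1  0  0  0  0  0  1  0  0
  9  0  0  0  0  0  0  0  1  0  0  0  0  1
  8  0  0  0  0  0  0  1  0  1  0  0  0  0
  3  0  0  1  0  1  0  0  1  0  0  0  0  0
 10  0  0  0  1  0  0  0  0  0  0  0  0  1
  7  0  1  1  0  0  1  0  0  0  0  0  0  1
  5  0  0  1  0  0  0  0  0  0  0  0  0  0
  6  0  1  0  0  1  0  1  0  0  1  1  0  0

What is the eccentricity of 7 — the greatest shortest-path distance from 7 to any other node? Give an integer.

Distances from 7: 1:3, 2:1, 3:2, 4:2, 5:2, 6:1, 8:3, 9:2, 10:2, 11:1, 12:3, 13:1.
The largest is 3 (to 8, 1, and 12), so the eccentricity of 7 is 3.

3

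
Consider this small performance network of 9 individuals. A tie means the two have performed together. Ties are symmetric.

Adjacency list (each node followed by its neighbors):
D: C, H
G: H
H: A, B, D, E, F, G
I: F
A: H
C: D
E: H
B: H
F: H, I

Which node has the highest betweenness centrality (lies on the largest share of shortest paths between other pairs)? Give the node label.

Unnormalized betweenness of each node: A:0, B:0, C:0, D:7, E:0, F:7, G:0, H:26, I:0.
H has the largest value, 26, making it the main broker — the node through which the most shortest paths run.

H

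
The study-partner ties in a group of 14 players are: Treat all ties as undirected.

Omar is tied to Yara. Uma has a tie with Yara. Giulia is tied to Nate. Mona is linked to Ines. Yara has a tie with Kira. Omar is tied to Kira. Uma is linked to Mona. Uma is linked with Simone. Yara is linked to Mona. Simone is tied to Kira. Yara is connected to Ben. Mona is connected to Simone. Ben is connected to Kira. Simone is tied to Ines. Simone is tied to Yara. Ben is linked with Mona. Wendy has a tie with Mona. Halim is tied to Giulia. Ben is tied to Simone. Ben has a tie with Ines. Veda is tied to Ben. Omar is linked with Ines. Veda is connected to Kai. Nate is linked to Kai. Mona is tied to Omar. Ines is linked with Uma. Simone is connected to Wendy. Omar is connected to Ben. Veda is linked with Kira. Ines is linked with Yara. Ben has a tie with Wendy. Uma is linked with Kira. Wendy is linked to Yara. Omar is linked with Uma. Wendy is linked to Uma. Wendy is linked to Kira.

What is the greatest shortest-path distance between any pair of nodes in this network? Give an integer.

6

Eccentricity of each node (its greatest distance to any other): Ben:5, Giulia:5, Halim:6, Ines:6, Kai:3, Kira:5, Mona:6, Nate:4, Omar:6, Simone:6, Uma:6, Veda:4, Wendy:6, Yara:6.
The maximum eccentricity is 6, realized for instance by the pair Mona–Halim via Mona – Ben – Veda – Kai – Nate – Giulia – Halim. So the diameter is 6.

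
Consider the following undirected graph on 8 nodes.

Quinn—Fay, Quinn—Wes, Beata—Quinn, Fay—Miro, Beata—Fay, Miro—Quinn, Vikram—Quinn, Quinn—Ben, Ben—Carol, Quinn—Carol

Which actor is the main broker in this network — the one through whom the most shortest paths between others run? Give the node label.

Unnormalized betweenness of each node: Beata:0, Ben:0, Carol:0, Fay:1/2, Miro:0, Quinn:35/2, Vikram:0, Wes:0.
Quinn has the largest value, 35/2, making it the main broker — the node through which the most shortest paths run.

Quinn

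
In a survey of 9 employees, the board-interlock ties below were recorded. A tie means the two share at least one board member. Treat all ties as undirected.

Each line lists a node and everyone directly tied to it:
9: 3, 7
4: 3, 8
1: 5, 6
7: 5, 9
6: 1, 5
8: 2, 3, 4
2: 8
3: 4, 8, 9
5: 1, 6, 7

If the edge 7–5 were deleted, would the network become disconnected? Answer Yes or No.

Without the 7–5 edge there is no alternate route between 7 and 5, so the network disconnects. It is a bridge.

Yes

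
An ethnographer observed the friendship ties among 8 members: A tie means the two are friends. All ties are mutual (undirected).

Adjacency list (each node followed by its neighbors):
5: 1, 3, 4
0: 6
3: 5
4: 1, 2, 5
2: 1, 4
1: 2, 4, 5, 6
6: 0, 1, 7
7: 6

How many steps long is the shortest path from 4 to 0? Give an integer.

3

One shortest route is 4 – 1 – 6 – 0, which uses 3 edges, and at distance 2 from 4 we only reach {3, 6}, which does not include 0. So d(4,0) = 3.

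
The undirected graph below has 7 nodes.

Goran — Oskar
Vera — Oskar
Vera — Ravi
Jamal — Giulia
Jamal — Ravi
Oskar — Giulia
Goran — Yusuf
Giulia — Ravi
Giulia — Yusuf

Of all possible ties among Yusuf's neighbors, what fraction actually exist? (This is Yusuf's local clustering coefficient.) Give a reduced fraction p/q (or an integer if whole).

0

Yusuf's neighbors: Giulia and Goran (k = 2).
Possible neighbor pairs: C(2,2) = 1. Edges among them: none → e = 0.
Clustering(Yusuf) = 0/1.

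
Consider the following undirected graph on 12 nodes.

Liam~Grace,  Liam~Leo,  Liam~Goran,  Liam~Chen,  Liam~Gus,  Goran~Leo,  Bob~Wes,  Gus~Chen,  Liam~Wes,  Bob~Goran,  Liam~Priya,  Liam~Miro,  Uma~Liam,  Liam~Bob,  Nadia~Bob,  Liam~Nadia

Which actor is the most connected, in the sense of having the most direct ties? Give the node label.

Degrees — Bob:4, Chen:2, Goran:3, Grace:1, Gus:2, Leo:2, Liam:11, Miro:1, Nadia:2, Priya:1, Uma:1, Wes:2.
The maximum is 11, attained only by Liam.

Liam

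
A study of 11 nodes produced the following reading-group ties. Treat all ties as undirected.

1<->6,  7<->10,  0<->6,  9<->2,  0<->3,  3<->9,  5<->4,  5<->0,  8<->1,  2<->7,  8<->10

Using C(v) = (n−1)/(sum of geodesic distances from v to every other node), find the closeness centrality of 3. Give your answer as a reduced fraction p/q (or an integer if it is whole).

2/5

Distances from 3: 0:1, 1:3, 2:2, 4:3, 5:2, 6:2, 7:3, 8:4, 9:1, 10:4. Sum = 25.
n = 11, so closeness = 10/25 = 2/5.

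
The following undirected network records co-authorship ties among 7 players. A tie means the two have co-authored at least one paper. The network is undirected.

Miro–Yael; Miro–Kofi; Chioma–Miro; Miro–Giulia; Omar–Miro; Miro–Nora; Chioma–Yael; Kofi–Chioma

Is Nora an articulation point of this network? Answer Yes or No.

Even without Nora, every remaining node can still reach every other (the residual graph is connected), so Nora is not a cut vertex.

No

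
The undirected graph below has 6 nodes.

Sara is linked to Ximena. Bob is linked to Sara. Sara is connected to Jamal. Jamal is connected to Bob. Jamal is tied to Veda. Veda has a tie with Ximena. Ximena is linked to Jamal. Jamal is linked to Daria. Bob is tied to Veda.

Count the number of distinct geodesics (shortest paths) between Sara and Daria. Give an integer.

1

The shortest distance is 2, and the only length-2 path is Sara–Jamal–Daria. So there is exactly 1 shortest path.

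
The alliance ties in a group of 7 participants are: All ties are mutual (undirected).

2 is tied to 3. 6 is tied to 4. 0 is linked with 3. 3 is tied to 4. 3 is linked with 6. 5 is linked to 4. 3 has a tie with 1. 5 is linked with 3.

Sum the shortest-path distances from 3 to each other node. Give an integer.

6

Distances from 3: 0:1, 1:1, 2:1, 4:1, 5:1, 6:1.
Sum = 1 + 1 + 1 + 1 + 1 + 1 = 6.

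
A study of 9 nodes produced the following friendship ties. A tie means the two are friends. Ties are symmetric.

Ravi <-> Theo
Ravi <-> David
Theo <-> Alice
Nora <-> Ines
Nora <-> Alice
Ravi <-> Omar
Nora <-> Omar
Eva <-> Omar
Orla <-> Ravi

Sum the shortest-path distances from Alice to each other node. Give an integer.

Distances from Alice: David:3, Eva:3, Ines:2, Nora:1, Omar:2, Orla:3, Ravi:2, Theo:1.
Sum = 3 + 3 + 2 + 1 + 2 + 3 + 2 + 1 = 17.

17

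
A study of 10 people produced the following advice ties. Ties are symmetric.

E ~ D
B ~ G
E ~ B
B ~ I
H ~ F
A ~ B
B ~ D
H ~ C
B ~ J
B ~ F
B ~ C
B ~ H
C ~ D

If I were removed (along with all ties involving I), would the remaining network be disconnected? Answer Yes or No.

No

Even without I, every remaining node can still reach every other (the residual graph is connected), so I is not a cut vertex.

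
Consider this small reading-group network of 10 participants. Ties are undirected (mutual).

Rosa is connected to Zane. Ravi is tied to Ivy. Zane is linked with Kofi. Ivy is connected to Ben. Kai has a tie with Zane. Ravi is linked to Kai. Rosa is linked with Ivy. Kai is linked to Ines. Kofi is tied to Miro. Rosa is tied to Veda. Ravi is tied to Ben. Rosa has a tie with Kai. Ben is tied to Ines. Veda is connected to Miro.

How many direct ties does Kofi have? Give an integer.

2

Kofi is directly tied to Miro and Zane. That is 2 neighbors, so the degree of Kofi is 2.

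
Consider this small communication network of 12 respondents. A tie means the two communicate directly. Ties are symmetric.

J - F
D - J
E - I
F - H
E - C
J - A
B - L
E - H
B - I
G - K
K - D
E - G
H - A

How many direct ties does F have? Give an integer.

2

F is directly tied to H and J. That is 2 neighbors, so the degree of F is 2.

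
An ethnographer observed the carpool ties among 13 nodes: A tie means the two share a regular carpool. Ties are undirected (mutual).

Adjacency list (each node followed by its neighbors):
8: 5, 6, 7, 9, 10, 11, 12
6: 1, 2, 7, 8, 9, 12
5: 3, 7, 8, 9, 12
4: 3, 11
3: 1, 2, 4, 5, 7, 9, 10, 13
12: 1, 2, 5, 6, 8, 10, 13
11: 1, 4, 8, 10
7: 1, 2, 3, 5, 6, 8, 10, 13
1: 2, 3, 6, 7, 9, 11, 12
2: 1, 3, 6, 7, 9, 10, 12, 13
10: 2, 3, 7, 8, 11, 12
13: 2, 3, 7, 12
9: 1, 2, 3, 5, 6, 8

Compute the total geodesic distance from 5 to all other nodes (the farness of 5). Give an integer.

19

Distances from 5: 1:2, 2:2, 3:1, 4:2, 6:2, 7:1, 8:1, 9:1, 10:2, 11:2, 12:1, 13:2.
Sum = 2 + 2 + 1 + 2 + 2 + 1 + 1 + 1 + 2 + 2 + 1 + 2 = 19.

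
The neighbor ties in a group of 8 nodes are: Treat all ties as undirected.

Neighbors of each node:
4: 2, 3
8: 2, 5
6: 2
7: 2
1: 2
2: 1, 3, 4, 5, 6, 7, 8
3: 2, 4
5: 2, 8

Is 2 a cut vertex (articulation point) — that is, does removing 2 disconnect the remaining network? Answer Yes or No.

Yes

Removing 2 leaves {5 and 8} with no path to {3 and 4}, so the network splits into 5 components. 2 is a cut vertex.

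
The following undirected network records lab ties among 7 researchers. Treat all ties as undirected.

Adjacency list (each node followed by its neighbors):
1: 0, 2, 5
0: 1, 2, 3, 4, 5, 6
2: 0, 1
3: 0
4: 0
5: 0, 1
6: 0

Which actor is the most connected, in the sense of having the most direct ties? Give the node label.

0

Degrees — 0:6, 1:3, 2:2, 3:1, 4:1, 5:2, 6:1.
The maximum is 6, attained only by 0.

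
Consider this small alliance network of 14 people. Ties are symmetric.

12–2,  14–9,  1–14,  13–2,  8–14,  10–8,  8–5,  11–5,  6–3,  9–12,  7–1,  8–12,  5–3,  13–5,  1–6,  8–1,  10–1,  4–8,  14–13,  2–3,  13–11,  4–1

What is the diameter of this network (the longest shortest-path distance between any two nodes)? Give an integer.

Eccentricity of each node (its greatest distance to any other): 1:3, 2:4, 3:3, 4:3, 5:3, 6:3, 7:4, 8:2, 9:3, 10:3, 11:4, 12:3, 13:3, 14:3.
The maximum eccentricity is 4, realized for instance by the pair 2–7 via 2 – 12 – 8 – 1 – 7. So the diameter is 4.

4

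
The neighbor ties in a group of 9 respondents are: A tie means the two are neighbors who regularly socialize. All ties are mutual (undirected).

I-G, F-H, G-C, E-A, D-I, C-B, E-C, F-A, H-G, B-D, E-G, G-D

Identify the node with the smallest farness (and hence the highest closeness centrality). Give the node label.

Farness (sum of distances to all others) for each node — A:17, B:18, C:14, D:15, E:13, F:19, G:11, H:15, I:16.
The smallest farness is 11, for G, so G has the highest closeness.

G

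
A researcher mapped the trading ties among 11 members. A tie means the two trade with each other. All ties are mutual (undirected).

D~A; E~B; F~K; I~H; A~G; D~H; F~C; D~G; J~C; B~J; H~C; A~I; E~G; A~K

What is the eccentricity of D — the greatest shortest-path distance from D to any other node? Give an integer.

3

Distances from D: A:1, B:3, C:2, E:2, F:3, G:1, H:1, I:2, J:3, K:2.
The largest is 3 (to B, F, and J), so the eccentricity of D is 3.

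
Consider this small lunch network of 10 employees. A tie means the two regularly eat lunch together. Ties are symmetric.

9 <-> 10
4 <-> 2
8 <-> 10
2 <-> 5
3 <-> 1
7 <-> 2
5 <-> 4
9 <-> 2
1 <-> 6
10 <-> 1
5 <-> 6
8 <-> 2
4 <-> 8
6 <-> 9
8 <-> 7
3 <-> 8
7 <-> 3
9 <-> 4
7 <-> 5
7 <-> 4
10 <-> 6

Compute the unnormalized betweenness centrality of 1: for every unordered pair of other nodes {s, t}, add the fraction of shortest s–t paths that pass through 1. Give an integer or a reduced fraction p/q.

25/14

Pairs whose geodesics pass through 1 — 6–3: 1; 9–3: 2/7; 10–3: 1/2.
All other pairs contribute 0.
Summing the contributions gives betweenness(1) = 25/14.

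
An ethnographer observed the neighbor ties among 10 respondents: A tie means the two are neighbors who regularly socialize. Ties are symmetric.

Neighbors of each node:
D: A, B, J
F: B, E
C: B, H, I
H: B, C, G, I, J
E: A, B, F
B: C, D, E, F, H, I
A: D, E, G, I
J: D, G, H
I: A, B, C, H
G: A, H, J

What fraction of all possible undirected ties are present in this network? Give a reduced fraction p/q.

2/5

There are 18 edges and 10 nodes, so the maximum possible is C(10,2) = 45.
Density = 18/45 = 2/5.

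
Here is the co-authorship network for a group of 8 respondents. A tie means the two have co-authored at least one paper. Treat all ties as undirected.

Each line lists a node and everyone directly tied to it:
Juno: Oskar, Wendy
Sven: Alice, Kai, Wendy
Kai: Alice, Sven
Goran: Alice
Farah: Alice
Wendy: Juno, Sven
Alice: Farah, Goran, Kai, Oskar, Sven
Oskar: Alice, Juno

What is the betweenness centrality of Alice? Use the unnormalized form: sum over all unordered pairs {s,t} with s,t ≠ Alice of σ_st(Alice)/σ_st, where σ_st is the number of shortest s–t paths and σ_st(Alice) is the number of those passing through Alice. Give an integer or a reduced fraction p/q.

Pairs whose geodesics pass through Alice — Wendy–Goran: 1; Wendy–Farah: 1; Juno–Goran: 1; Juno–Kai: 1/2; Juno–Farah: 1; Sven–Goran: 1; Sven–Farah: 1; Sven–Oskar: 1; Goran–Kai: 1; Goran–Farah: 1; Goran–Oskar: 1; Kai–Farah: 1; Kai–Oskar: 1; Farah–Oskar: 1.
All other pairs contribute 0.
Summing the contributions gives betweenness(Alice) = 27/2.

27/2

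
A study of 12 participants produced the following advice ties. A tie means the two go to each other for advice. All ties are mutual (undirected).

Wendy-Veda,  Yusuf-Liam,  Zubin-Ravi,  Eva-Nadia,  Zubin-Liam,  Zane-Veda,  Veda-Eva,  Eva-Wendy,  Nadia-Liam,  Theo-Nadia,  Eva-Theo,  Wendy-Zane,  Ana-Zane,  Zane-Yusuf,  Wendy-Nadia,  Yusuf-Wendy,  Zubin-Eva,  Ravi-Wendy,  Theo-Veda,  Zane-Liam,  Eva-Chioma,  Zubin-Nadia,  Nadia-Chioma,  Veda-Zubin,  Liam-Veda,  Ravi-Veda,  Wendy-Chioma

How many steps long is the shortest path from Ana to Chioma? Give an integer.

One shortest route is Ana – Zane – Wendy – Chioma, which uses 3 edges, and at distance 2 from Ana we only reach {Liam, Veda, Wendy, Yusuf}, which does not include Chioma. So d(Ana,Chioma) = 3.

3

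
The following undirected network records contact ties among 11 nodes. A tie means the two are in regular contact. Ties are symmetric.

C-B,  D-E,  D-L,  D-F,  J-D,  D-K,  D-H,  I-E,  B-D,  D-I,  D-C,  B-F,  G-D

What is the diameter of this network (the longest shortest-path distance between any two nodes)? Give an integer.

2

Eccentricity of each node (its greatest distance to any other): B:2, C:2, D:1, E:2, F:2, G:2, H:2, I:2, J:2, K:2, L:2.
The maximum eccentricity is 2, realized for instance by the pair J–C via J – D – C. So the diameter is 2.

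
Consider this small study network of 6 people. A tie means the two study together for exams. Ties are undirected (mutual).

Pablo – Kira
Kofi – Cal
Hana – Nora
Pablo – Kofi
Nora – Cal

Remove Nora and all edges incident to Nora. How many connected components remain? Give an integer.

2

Without Nora, the remaining ties split the others into: {Cal, Kira, Kofi, Pablo}; {Hana}.
That's 2 separate components.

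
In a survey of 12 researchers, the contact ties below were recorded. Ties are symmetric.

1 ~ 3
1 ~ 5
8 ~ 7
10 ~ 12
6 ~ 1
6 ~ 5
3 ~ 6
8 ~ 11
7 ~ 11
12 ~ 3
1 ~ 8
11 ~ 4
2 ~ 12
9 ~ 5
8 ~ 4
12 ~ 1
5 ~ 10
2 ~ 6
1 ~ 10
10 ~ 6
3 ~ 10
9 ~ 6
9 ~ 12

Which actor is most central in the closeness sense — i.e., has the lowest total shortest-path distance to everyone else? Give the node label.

Farness (sum of distances to all others) for each node — 1:16, 2:27, 3:21, 4:29, 5:21, 6:19, 7:29, 8:20, 9:26, 10:20, 11:28, 12:20.
The smallest farness is 16, for 1, so 1 has the highest closeness.

1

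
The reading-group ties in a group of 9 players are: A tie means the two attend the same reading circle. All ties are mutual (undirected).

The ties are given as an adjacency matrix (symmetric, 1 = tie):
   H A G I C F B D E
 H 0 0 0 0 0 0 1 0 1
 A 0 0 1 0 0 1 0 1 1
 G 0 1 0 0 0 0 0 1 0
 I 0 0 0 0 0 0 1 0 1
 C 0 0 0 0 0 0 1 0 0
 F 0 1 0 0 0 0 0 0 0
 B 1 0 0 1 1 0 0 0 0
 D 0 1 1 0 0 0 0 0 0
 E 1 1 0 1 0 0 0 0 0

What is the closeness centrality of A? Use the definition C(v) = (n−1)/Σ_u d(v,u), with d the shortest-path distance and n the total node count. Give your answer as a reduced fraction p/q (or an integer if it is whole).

Distances from A: B:3, C:4, D:1, E:1, F:1, G:1, H:2, I:2. Sum = 15.
n = 9, so closeness = 8/15.

8/15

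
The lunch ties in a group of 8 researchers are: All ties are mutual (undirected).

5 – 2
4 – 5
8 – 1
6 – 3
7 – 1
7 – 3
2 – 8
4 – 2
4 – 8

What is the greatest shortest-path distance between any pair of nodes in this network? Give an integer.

Eccentricity of each node (its greatest distance to any other): 1:3, 2:5, 3:5, 4:5, 5:6, 6:6, 7:4, 8:4.
The maximum eccentricity is 6, realized for instance by the pair 6–5 via 6 – 3 – 7 – 1 – 8 – 4 – 5. So the diameter is 6.

6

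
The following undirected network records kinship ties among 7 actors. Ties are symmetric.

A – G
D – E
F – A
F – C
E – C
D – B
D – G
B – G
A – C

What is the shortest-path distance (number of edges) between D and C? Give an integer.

One shortest route is D – E – C, which uses 2 edges, and D and C are not directly tied, so nothing shorter exists. So d(D,C) = 2.

2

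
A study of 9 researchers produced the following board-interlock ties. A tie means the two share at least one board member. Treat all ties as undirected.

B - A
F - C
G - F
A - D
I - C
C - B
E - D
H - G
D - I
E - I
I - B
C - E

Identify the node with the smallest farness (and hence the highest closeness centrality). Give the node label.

C

Farness (sum of distances to all others) for each node — A:20, B:16, C:13, D:19, E:16, F:16, G:21, H:28, I:15.
The smallest farness is 13, for C, so C has the highest closeness.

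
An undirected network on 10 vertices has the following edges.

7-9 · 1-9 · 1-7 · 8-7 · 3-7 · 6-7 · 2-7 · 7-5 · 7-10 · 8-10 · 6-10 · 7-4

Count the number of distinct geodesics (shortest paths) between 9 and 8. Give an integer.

The shortest distance is 2, and the only length-2 path is 9–7–8. So there is exactly 1 shortest path.

1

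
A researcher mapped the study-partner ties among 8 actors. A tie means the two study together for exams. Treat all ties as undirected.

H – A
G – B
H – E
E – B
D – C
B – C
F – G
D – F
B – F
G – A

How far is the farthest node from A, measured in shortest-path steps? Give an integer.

Distances from A: B:2, C:3, D:3, E:2, F:2, G:1, H:1.
The largest is 3 (to C and D), so the eccentricity of A is 3.

3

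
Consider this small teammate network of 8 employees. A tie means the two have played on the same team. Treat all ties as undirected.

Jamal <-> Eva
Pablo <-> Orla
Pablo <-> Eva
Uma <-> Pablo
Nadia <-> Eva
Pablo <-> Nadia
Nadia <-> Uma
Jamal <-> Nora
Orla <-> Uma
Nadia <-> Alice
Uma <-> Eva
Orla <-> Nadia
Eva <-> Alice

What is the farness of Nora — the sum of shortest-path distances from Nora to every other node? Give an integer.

19

Distances from Nora: Alice:3, Eva:2, Jamal:1, Nadia:3, Orla:4, Pablo:3, Uma:3.
Sum = 3 + 2 + 1 + 3 + 4 + 3 + 3 = 19.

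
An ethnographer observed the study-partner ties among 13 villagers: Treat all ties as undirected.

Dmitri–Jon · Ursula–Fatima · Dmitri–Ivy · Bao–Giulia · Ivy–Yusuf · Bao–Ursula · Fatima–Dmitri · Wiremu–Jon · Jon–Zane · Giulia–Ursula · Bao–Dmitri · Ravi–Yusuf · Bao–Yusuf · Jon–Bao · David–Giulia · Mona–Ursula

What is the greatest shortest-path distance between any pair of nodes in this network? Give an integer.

4

Eccentricity of each node (its greatest distance to any other): Bao:2, David:4, Dmitri:3, Fatima:4, Giulia:3, Ivy:4, Jon:3, Mona:4, Ravi:4, Ursula:3, Wiremu:4, Yusuf:3, Zane:4.
The maximum eccentricity is 4, realized for instance by the pair David–Ivy via David – Giulia – Bao – Dmitri – Ivy. So the diameter is 4.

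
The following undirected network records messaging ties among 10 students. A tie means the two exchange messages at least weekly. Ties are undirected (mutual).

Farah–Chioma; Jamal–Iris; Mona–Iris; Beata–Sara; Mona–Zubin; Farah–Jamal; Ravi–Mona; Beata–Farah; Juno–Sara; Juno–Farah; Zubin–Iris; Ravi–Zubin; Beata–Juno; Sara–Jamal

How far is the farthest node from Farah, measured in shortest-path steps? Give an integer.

Distances from Farah: Beata:1, Chioma:1, Iris:2, Jamal:1, Juno:1, Mona:3, Ravi:4, Sara:2, Zubin:3.
The largest is 4 (to Ravi), so the eccentricity of Farah is 4.

4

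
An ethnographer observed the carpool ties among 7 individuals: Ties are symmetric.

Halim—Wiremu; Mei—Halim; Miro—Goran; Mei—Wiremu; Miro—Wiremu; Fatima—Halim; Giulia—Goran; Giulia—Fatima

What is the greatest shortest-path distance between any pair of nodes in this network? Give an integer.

Eccentricity of each node (its greatest distance to any other): Fatima:3, Giulia:3, Goran:3, Halim:3, Mei:3, Miro:3, Wiremu:3.
The maximum eccentricity is 3, realized for instance by the pair Fatima–Miro via Fatima – Giulia – Goran – Miro. So the diameter is 3.

3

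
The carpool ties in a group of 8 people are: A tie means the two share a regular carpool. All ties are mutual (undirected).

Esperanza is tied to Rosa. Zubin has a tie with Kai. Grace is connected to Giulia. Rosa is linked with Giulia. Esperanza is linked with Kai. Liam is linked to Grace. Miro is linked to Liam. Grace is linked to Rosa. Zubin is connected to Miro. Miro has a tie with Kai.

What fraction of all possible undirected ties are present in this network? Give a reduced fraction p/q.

5/14

There are 10 edges and 8 nodes, so the maximum possible is C(8,2) = 28.
Density = 10/28 = 5/14.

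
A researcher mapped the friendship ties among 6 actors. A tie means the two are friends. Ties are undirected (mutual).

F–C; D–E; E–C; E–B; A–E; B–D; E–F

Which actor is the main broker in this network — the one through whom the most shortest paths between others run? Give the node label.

E

Unnormalized betweenness of each node: A:0, B:0, C:0, D:0, E:8, F:0.
E has the largest value, 8, making it the main broker — the node through which the most shortest paths run.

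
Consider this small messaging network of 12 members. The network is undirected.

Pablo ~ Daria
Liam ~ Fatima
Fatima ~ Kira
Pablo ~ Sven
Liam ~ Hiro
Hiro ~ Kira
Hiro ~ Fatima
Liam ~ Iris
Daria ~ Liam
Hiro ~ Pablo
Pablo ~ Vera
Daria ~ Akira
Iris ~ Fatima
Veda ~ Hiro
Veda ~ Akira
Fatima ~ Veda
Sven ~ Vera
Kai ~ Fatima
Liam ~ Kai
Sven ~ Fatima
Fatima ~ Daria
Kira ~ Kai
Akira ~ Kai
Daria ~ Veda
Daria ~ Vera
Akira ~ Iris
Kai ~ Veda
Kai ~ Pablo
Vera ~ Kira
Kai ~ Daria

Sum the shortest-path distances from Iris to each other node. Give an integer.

21

Distances from Iris: Akira:1, Daria:2, Fatima:1, Hiro:2, Kai:2, Kira:2, Liam:1, Pablo:3, Sven:2, Veda:2, Vera:3.
Sum = 1 + 2 + 1 + 2 + 2 + 2 + 1 + 3 + 2 + 2 + 3 = 21.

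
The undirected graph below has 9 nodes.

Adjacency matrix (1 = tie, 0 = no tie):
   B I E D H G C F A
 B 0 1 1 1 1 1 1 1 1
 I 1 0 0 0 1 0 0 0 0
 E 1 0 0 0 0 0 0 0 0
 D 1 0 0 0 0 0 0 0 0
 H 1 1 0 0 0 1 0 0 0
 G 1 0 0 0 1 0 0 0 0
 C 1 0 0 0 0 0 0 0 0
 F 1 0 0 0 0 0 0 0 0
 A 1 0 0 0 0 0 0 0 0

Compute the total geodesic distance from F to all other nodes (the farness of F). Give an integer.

15

Distances from F: A:2, B:1, C:2, D:2, E:2, G:2, H:2, I:2.
Sum = 2 + 1 + 2 + 2 + 2 + 2 + 2 + 2 = 15.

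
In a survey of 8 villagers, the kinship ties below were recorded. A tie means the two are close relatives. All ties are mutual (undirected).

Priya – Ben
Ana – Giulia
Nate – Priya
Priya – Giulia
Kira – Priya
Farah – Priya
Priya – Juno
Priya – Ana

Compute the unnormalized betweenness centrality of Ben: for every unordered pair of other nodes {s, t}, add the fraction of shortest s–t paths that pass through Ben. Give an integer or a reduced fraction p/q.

0

No shortest path between any pair of other nodes passes through Ben.
Summing the contributions gives betweenness(Ben) = 0.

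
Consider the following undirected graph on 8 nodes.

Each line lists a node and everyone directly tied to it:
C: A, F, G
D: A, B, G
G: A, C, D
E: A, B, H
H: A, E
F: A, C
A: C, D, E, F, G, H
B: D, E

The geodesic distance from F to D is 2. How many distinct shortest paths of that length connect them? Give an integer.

1

The shortest distance is 2, and the only length-2 path is F–A–D. So there is exactly 1 shortest path.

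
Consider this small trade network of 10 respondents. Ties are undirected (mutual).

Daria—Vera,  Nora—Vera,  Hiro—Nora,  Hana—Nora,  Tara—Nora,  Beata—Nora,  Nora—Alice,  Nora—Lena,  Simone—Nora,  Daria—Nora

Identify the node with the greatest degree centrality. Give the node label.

Degrees — Alice:1, Beata:1, Daria:2, Hana:1, Hiro:1, Lena:1, Nora:9, Simone:1, Tara:1, Vera:2.
The maximum is 9, attained only by Nora.

Nora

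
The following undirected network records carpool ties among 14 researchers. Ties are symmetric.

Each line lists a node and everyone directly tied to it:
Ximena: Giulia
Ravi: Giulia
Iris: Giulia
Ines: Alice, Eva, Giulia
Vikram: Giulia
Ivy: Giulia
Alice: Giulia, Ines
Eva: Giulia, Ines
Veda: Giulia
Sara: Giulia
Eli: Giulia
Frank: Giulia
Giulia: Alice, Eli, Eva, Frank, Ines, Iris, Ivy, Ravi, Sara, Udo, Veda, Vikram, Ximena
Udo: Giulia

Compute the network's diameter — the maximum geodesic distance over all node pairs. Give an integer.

2

Eccentricity of each node (its greatest distance to any other): Alice:2, Eli:2, Eva:2, Frank:2, Giulia:1, Ines:2, Iris:2, Ivy:2, Ravi:2, Sara:2, Udo:2, Veda:2, Vikram:2, Ximena:2.
The maximum eccentricity is 2, realized for instance by the pair Udo–Alice via Udo – Giulia – Alice. So the diameter is 2.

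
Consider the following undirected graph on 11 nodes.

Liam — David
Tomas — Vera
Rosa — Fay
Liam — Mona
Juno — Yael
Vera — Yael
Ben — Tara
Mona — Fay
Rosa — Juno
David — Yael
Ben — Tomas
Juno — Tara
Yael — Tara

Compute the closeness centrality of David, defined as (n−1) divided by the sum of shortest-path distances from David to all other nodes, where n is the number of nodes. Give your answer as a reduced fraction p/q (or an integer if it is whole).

Distances from David: Ben:3, Fay:3, Juno:2, Liam:1, Mona:2, Rosa:3, Tara:2, Tomas:3, Vera:2, Yael:1. Sum = 22.
n = 11, so closeness = 10/22 = 5/11.

5/11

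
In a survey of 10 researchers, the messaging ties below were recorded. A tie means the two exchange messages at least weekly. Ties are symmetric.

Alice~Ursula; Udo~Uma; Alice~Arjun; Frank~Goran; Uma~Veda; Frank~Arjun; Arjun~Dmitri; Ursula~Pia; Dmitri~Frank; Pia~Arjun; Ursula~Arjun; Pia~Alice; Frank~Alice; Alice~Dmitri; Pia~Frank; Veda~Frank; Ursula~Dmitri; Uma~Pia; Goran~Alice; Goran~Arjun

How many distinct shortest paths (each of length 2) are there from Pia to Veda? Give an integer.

The shortest distance is 2. The length-2 paths are: Pia–Frank–Veda; Pia–Uma–Veda.
That gives 2 distinct shortest paths.

2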